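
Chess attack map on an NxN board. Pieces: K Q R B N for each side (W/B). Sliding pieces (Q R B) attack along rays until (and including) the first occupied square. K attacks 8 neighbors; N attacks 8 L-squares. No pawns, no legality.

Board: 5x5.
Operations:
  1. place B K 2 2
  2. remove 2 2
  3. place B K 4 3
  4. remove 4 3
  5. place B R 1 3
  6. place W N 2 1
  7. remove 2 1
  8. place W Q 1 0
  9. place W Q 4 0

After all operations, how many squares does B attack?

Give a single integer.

Answer: 8

Derivation:
Op 1: place BK@(2,2)
Op 2: remove (2,2)
Op 3: place BK@(4,3)
Op 4: remove (4,3)
Op 5: place BR@(1,3)
Op 6: place WN@(2,1)
Op 7: remove (2,1)
Op 8: place WQ@(1,0)
Op 9: place WQ@(4,0)
Per-piece attacks for B:
  BR@(1,3): attacks (1,4) (1,2) (1,1) (1,0) (2,3) (3,3) (4,3) (0,3) [ray(0,-1) blocked at (1,0)]
Union (8 distinct): (0,3) (1,0) (1,1) (1,2) (1,4) (2,3) (3,3) (4,3)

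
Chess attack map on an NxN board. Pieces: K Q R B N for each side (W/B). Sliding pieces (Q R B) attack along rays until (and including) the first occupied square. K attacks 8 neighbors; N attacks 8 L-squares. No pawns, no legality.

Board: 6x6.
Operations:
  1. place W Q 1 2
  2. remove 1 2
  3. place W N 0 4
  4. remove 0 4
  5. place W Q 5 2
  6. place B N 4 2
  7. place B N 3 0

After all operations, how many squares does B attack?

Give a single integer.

Op 1: place WQ@(1,2)
Op 2: remove (1,2)
Op 3: place WN@(0,4)
Op 4: remove (0,4)
Op 5: place WQ@(5,2)
Op 6: place BN@(4,2)
Op 7: place BN@(3,0)
Per-piece attacks for B:
  BN@(3,0): attacks (4,2) (5,1) (2,2) (1,1)
  BN@(4,2): attacks (5,4) (3,4) (2,3) (5,0) (3,0) (2,1)
Union (10 distinct): (1,1) (2,1) (2,2) (2,3) (3,0) (3,4) (4,2) (5,0) (5,1) (5,4)

Answer: 10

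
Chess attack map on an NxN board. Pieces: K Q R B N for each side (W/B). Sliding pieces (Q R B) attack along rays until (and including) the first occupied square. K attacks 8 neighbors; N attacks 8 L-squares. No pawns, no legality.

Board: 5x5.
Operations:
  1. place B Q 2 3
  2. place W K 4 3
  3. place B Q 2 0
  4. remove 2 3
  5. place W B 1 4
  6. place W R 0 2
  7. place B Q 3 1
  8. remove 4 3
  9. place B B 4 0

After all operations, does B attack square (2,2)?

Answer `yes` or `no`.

Answer: yes

Derivation:
Op 1: place BQ@(2,3)
Op 2: place WK@(4,3)
Op 3: place BQ@(2,0)
Op 4: remove (2,3)
Op 5: place WB@(1,4)
Op 6: place WR@(0,2)
Op 7: place BQ@(3,1)
Op 8: remove (4,3)
Op 9: place BB@(4,0)
Per-piece attacks for B:
  BQ@(2,0): attacks (2,1) (2,2) (2,3) (2,4) (3,0) (4,0) (1,0) (0,0) (3,1) (1,1) (0,2) [ray(1,0) blocked at (4,0); ray(1,1) blocked at (3,1); ray(-1,1) blocked at (0,2)]
  BQ@(3,1): attacks (3,2) (3,3) (3,4) (3,0) (4,1) (2,1) (1,1) (0,1) (4,2) (4,0) (2,2) (1,3) (0,4) (2,0) [ray(1,-1) blocked at (4,0); ray(-1,-1) blocked at (2,0)]
  BB@(4,0): attacks (3,1) [ray(-1,1) blocked at (3,1)]
B attacks (2,2): yes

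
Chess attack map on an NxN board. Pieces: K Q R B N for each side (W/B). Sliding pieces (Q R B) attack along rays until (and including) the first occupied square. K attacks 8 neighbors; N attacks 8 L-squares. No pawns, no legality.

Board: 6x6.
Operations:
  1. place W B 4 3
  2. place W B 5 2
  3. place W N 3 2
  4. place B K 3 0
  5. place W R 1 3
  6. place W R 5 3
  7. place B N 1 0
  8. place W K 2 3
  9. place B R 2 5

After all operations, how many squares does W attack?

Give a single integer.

Op 1: place WB@(4,3)
Op 2: place WB@(5,2)
Op 3: place WN@(3,2)
Op 4: place BK@(3,0)
Op 5: place WR@(1,3)
Op 6: place WR@(5,3)
Op 7: place BN@(1,0)
Op 8: place WK@(2,3)
Op 9: place BR@(2,5)
Per-piece attacks for W:
  WR@(1,3): attacks (1,4) (1,5) (1,2) (1,1) (1,0) (2,3) (0,3) [ray(0,-1) blocked at (1,0); ray(1,0) blocked at (2,3)]
  WK@(2,3): attacks (2,4) (2,2) (3,3) (1,3) (3,4) (3,2) (1,4) (1,2)
  WN@(3,2): attacks (4,4) (5,3) (2,4) (1,3) (4,0) (5,1) (2,0) (1,1)
  WB@(4,3): attacks (5,4) (5,2) (3,4) (2,5) (3,2) [ray(1,-1) blocked at (5,2); ray(-1,1) blocked at (2,5); ray(-1,-1) blocked at (3,2)]
  WB@(5,2): attacks (4,3) (4,1) (3,0) [ray(-1,1) blocked at (4,3); ray(-1,-1) blocked at (3,0)]
  WR@(5,3): attacks (5,4) (5,5) (5,2) (4,3) [ray(0,-1) blocked at (5,2); ray(-1,0) blocked at (4,3)]
Union (25 distinct): (0,3) (1,0) (1,1) (1,2) (1,3) (1,4) (1,5) (2,0) (2,2) (2,3) (2,4) (2,5) (3,0) (3,2) (3,3) (3,4) (4,0) (4,1) (4,3) (4,4) (5,1) (5,2) (5,3) (5,4) (5,5)

Answer: 25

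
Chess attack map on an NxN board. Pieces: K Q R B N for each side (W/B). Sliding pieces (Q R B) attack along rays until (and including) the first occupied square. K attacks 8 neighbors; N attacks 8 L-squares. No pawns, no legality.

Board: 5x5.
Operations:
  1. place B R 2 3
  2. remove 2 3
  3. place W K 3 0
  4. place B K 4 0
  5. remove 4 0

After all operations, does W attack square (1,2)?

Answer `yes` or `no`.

Answer: no

Derivation:
Op 1: place BR@(2,3)
Op 2: remove (2,3)
Op 3: place WK@(3,0)
Op 4: place BK@(4,0)
Op 5: remove (4,0)
Per-piece attacks for W:
  WK@(3,0): attacks (3,1) (4,0) (2,0) (4,1) (2,1)
W attacks (1,2): no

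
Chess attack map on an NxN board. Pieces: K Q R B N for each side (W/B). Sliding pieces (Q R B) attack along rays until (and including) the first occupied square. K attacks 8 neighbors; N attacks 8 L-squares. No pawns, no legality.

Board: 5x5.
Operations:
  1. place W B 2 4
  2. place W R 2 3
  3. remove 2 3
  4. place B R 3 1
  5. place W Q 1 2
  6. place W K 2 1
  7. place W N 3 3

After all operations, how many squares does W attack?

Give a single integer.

Answer: 19

Derivation:
Op 1: place WB@(2,4)
Op 2: place WR@(2,3)
Op 3: remove (2,3)
Op 4: place BR@(3,1)
Op 5: place WQ@(1,2)
Op 6: place WK@(2,1)
Op 7: place WN@(3,3)
Per-piece attacks for W:
  WQ@(1,2): attacks (1,3) (1,4) (1,1) (1,0) (2,2) (3,2) (4,2) (0,2) (2,3) (3,4) (2,1) (0,3) (0,1) [ray(1,-1) blocked at (2,1)]
  WK@(2,1): attacks (2,2) (2,0) (3,1) (1,1) (3,2) (3,0) (1,2) (1,0)
  WB@(2,4): attacks (3,3) (1,3) (0,2) [ray(1,-1) blocked at (3,3)]
  WN@(3,3): attacks (1,4) (4,1) (2,1) (1,2)
Union (19 distinct): (0,1) (0,2) (0,3) (1,0) (1,1) (1,2) (1,3) (1,4) (2,0) (2,1) (2,2) (2,3) (3,0) (3,1) (3,2) (3,3) (3,4) (4,1) (4,2)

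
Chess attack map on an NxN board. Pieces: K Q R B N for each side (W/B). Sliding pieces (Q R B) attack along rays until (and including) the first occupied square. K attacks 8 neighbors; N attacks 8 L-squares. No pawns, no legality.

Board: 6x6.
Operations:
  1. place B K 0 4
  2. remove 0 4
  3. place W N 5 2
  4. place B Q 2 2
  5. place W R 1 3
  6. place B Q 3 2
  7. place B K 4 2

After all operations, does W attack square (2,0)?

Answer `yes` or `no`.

Answer: no

Derivation:
Op 1: place BK@(0,4)
Op 2: remove (0,4)
Op 3: place WN@(5,2)
Op 4: place BQ@(2,2)
Op 5: place WR@(1,3)
Op 6: place BQ@(3,2)
Op 7: place BK@(4,2)
Per-piece attacks for W:
  WR@(1,3): attacks (1,4) (1,5) (1,2) (1,1) (1,0) (2,3) (3,3) (4,3) (5,3) (0,3)
  WN@(5,2): attacks (4,4) (3,3) (4,0) (3,1)
W attacks (2,0): no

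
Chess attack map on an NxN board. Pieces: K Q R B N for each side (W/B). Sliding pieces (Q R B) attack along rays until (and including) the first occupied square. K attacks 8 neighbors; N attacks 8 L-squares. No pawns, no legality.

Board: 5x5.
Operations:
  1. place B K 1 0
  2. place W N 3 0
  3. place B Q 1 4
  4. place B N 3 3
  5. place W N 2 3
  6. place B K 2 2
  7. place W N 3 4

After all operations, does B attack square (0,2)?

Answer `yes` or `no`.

Op 1: place BK@(1,0)
Op 2: place WN@(3,0)
Op 3: place BQ@(1,4)
Op 4: place BN@(3,3)
Op 5: place WN@(2,3)
Op 6: place BK@(2,2)
Op 7: place WN@(3,4)
Per-piece attacks for B:
  BK@(1,0): attacks (1,1) (2,0) (0,0) (2,1) (0,1)
  BQ@(1,4): attacks (1,3) (1,2) (1,1) (1,0) (2,4) (3,4) (0,4) (2,3) (0,3) [ray(0,-1) blocked at (1,0); ray(1,0) blocked at (3,4); ray(1,-1) blocked at (2,3)]
  BK@(2,2): attacks (2,3) (2,1) (3,2) (1,2) (3,3) (3,1) (1,3) (1,1)
  BN@(3,3): attacks (1,4) (4,1) (2,1) (1,2)
B attacks (0,2): no

Answer: no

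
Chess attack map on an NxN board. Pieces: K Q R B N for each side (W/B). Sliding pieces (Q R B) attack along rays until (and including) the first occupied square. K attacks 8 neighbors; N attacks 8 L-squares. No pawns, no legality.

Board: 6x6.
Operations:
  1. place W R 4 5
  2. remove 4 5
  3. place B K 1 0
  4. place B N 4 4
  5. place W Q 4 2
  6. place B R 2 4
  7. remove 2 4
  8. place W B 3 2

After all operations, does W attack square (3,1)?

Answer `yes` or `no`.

Op 1: place WR@(4,5)
Op 2: remove (4,5)
Op 3: place BK@(1,0)
Op 4: place BN@(4,4)
Op 5: place WQ@(4,2)
Op 6: place BR@(2,4)
Op 7: remove (2,4)
Op 8: place WB@(3,2)
Per-piece attacks for W:
  WB@(3,2): attacks (4,3) (5,4) (4,1) (5,0) (2,3) (1,4) (0,5) (2,1) (1,0) [ray(-1,-1) blocked at (1,0)]
  WQ@(4,2): attacks (4,3) (4,4) (4,1) (4,0) (5,2) (3,2) (5,3) (5,1) (3,3) (2,4) (1,5) (3,1) (2,0) [ray(0,1) blocked at (4,4); ray(-1,0) blocked at (3,2)]
W attacks (3,1): yes

Answer: yes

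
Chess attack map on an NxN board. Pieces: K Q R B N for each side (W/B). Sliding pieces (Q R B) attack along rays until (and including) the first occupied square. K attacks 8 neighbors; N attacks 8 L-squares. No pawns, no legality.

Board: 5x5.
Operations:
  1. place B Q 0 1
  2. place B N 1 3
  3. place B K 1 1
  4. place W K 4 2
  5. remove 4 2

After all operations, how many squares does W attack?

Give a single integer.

Op 1: place BQ@(0,1)
Op 2: place BN@(1,3)
Op 3: place BK@(1,1)
Op 4: place WK@(4,2)
Op 5: remove (4,2)
Per-piece attacks for W:
Union (0 distinct): (none)

Answer: 0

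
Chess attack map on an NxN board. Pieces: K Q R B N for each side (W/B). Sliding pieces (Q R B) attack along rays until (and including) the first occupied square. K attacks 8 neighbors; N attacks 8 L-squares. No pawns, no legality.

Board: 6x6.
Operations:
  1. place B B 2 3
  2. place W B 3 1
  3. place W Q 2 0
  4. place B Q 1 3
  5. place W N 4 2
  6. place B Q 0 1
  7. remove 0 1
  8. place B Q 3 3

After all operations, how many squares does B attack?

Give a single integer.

Answer: 26

Derivation:
Op 1: place BB@(2,3)
Op 2: place WB@(3,1)
Op 3: place WQ@(2,0)
Op 4: place BQ@(1,3)
Op 5: place WN@(4,2)
Op 6: place BQ@(0,1)
Op 7: remove (0,1)
Op 8: place BQ@(3,3)
Per-piece attacks for B:
  BQ@(1,3): attacks (1,4) (1,5) (1,2) (1,1) (1,0) (2,3) (0,3) (2,4) (3,5) (2,2) (3,1) (0,4) (0,2) [ray(1,0) blocked at (2,3); ray(1,-1) blocked at (3,1)]
  BB@(2,3): attacks (3,4) (4,5) (3,2) (4,1) (5,0) (1,4) (0,5) (1,2) (0,1)
  BQ@(3,3): attacks (3,4) (3,5) (3,2) (3,1) (4,3) (5,3) (2,3) (4,4) (5,5) (4,2) (2,4) (1,5) (2,2) (1,1) (0,0) [ray(0,-1) blocked at (3,1); ray(-1,0) blocked at (2,3); ray(1,-1) blocked at (4,2)]
Union (26 distinct): (0,0) (0,1) (0,2) (0,3) (0,4) (0,5) (1,0) (1,1) (1,2) (1,4) (1,5) (2,2) (2,3) (2,4) (3,1) (3,2) (3,4) (3,5) (4,1) (4,2) (4,3) (4,4) (4,5) (5,0) (5,3) (5,5)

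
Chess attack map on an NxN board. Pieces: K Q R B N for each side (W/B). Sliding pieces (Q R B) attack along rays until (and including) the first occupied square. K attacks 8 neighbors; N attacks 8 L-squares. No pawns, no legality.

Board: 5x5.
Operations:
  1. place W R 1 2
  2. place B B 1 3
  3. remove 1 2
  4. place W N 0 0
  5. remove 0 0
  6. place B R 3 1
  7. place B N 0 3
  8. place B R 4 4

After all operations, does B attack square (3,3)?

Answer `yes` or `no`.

Answer: yes

Derivation:
Op 1: place WR@(1,2)
Op 2: place BB@(1,3)
Op 3: remove (1,2)
Op 4: place WN@(0,0)
Op 5: remove (0,0)
Op 6: place BR@(3,1)
Op 7: place BN@(0,3)
Op 8: place BR@(4,4)
Per-piece attacks for B:
  BN@(0,3): attacks (2,4) (1,1) (2,2)
  BB@(1,3): attacks (2,4) (2,2) (3,1) (0,4) (0,2) [ray(1,-1) blocked at (3,1)]
  BR@(3,1): attacks (3,2) (3,3) (3,4) (3,0) (4,1) (2,1) (1,1) (0,1)
  BR@(4,4): attacks (4,3) (4,2) (4,1) (4,0) (3,4) (2,4) (1,4) (0,4)
B attacks (3,3): yes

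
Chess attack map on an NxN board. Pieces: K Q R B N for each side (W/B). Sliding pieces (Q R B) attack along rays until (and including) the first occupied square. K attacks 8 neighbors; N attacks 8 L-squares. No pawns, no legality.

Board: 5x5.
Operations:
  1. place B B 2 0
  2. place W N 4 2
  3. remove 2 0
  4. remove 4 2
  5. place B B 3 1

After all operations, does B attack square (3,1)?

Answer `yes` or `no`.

Op 1: place BB@(2,0)
Op 2: place WN@(4,2)
Op 3: remove (2,0)
Op 4: remove (4,2)
Op 5: place BB@(3,1)
Per-piece attacks for B:
  BB@(3,1): attacks (4,2) (4,0) (2,2) (1,3) (0,4) (2,0)
B attacks (3,1): no

Answer: no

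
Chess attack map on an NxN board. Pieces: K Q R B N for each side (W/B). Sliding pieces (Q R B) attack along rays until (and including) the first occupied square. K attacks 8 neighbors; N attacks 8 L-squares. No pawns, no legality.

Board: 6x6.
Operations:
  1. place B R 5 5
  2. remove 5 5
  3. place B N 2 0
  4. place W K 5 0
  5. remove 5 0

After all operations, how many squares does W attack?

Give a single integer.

Answer: 0

Derivation:
Op 1: place BR@(5,5)
Op 2: remove (5,5)
Op 3: place BN@(2,0)
Op 4: place WK@(5,0)
Op 5: remove (5,0)
Per-piece attacks for W:
Union (0 distinct): (none)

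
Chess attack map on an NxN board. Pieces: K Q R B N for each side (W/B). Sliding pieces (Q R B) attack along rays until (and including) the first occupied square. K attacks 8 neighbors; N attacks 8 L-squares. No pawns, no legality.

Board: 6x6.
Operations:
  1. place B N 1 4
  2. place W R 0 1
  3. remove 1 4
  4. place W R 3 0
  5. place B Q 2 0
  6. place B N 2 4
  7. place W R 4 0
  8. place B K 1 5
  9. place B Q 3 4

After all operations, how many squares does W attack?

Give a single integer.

Answer: 21

Derivation:
Op 1: place BN@(1,4)
Op 2: place WR@(0,1)
Op 3: remove (1,4)
Op 4: place WR@(3,0)
Op 5: place BQ@(2,0)
Op 6: place BN@(2,4)
Op 7: place WR@(4,0)
Op 8: place BK@(1,5)
Op 9: place BQ@(3,4)
Per-piece attacks for W:
  WR@(0,1): attacks (0,2) (0,3) (0,4) (0,5) (0,0) (1,1) (2,1) (3,1) (4,1) (5,1)
  WR@(3,0): attacks (3,1) (3,2) (3,3) (3,4) (4,0) (2,0) [ray(0,1) blocked at (3,4); ray(1,0) blocked at (4,0); ray(-1,0) blocked at (2,0)]
  WR@(4,0): attacks (4,1) (4,2) (4,3) (4,4) (4,5) (5,0) (3,0) [ray(-1,0) blocked at (3,0)]
Union (21 distinct): (0,0) (0,2) (0,3) (0,4) (0,5) (1,1) (2,0) (2,1) (3,0) (3,1) (3,2) (3,3) (3,4) (4,0) (4,1) (4,2) (4,3) (4,4) (4,5) (5,0) (5,1)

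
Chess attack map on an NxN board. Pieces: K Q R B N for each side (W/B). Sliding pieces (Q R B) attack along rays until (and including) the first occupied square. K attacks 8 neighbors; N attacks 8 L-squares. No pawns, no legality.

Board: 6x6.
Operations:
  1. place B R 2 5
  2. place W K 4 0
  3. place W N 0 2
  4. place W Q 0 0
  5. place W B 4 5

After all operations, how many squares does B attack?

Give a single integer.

Answer: 9

Derivation:
Op 1: place BR@(2,5)
Op 2: place WK@(4,0)
Op 3: place WN@(0,2)
Op 4: place WQ@(0,0)
Op 5: place WB@(4,5)
Per-piece attacks for B:
  BR@(2,5): attacks (2,4) (2,3) (2,2) (2,1) (2,0) (3,5) (4,5) (1,5) (0,5) [ray(1,0) blocked at (4,5)]
Union (9 distinct): (0,5) (1,5) (2,0) (2,1) (2,2) (2,3) (2,4) (3,5) (4,5)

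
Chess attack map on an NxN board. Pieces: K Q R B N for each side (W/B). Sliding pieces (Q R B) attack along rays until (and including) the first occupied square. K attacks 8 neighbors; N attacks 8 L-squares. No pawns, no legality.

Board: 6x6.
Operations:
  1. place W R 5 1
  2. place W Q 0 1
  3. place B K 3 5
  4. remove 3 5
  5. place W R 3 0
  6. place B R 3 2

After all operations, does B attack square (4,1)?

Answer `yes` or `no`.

Op 1: place WR@(5,1)
Op 2: place WQ@(0,1)
Op 3: place BK@(3,5)
Op 4: remove (3,5)
Op 5: place WR@(3,0)
Op 6: place BR@(3,2)
Per-piece attacks for B:
  BR@(3,2): attacks (3,3) (3,4) (3,5) (3,1) (3,0) (4,2) (5,2) (2,2) (1,2) (0,2) [ray(0,-1) blocked at (3,0)]
B attacks (4,1): no

Answer: no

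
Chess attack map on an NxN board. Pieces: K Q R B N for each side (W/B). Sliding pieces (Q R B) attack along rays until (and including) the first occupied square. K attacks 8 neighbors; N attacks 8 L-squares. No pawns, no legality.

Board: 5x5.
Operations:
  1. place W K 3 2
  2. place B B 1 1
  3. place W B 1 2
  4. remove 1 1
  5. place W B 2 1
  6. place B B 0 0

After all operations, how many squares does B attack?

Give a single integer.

Answer: 4

Derivation:
Op 1: place WK@(3,2)
Op 2: place BB@(1,1)
Op 3: place WB@(1,2)
Op 4: remove (1,1)
Op 5: place WB@(2,1)
Op 6: place BB@(0,0)
Per-piece attacks for B:
  BB@(0,0): attacks (1,1) (2,2) (3,3) (4,4)
Union (4 distinct): (1,1) (2,2) (3,3) (4,4)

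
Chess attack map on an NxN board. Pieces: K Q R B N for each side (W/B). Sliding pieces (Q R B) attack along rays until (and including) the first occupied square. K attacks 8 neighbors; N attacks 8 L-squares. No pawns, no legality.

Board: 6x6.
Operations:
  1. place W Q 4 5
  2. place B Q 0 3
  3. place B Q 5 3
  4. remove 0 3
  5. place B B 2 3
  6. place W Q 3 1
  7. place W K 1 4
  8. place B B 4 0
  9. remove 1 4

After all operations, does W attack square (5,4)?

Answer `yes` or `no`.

Answer: yes

Derivation:
Op 1: place WQ@(4,5)
Op 2: place BQ@(0,3)
Op 3: place BQ@(5,3)
Op 4: remove (0,3)
Op 5: place BB@(2,3)
Op 6: place WQ@(3,1)
Op 7: place WK@(1,4)
Op 8: place BB@(4,0)
Op 9: remove (1,4)
Per-piece attacks for W:
  WQ@(3,1): attacks (3,2) (3,3) (3,4) (3,5) (3,0) (4,1) (5,1) (2,1) (1,1) (0,1) (4,2) (5,3) (4,0) (2,2) (1,3) (0,4) (2,0) [ray(1,1) blocked at (5,3); ray(1,-1) blocked at (4,0)]
  WQ@(4,5): attacks (4,4) (4,3) (4,2) (4,1) (4,0) (5,5) (3,5) (2,5) (1,5) (0,5) (5,4) (3,4) (2,3) [ray(0,-1) blocked at (4,0); ray(-1,-1) blocked at (2,3)]
W attacks (5,4): yes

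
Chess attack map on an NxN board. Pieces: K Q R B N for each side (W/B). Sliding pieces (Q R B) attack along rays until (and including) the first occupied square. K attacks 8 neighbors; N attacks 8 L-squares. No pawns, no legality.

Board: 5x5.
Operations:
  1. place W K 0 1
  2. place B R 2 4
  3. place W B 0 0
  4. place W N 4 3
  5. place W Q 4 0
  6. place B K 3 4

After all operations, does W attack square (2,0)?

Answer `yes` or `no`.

Op 1: place WK@(0,1)
Op 2: place BR@(2,4)
Op 3: place WB@(0,0)
Op 4: place WN@(4,3)
Op 5: place WQ@(4,0)
Op 6: place BK@(3,4)
Per-piece attacks for W:
  WB@(0,0): attacks (1,1) (2,2) (3,3) (4,4)
  WK@(0,1): attacks (0,2) (0,0) (1,1) (1,2) (1,0)
  WQ@(4,0): attacks (4,1) (4,2) (4,3) (3,0) (2,0) (1,0) (0,0) (3,1) (2,2) (1,3) (0,4) [ray(0,1) blocked at (4,3); ray(-1,0) blocked at (0,0)]
  WN@(4,3): attacks (2,4) (3,1) (2,2)
W attacks (2,0): yes

Answer: yes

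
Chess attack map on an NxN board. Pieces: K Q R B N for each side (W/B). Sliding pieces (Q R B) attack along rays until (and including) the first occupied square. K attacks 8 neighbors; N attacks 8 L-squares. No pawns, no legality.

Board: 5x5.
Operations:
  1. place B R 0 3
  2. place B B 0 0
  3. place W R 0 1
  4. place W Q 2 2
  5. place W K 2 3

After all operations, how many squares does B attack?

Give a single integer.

Answer: 7

Derivation:
Op 1: place BR@(0,3)
Op 2: place BB@(0,0)
Op 3: place WR@(0,1)
Op 4: place WQ@(2,2)
Op 5: place WK@(2,3)
Per-piece attacks for B:
  BB@(0,0): attacks (1,1) (2,2) [ray(1,1) blocked at (2,2)]
  BR@(0,3): attacks (0,4) (0,2) (0,1) (1,3) (2,3) [ray(0,-1) blocked at (0,1); ray(1,0) blocked at (2,3)]
Union (7 distinct): (0,1) (0,2) (0,4) (1,1) (1,3) (2,2) (2,3)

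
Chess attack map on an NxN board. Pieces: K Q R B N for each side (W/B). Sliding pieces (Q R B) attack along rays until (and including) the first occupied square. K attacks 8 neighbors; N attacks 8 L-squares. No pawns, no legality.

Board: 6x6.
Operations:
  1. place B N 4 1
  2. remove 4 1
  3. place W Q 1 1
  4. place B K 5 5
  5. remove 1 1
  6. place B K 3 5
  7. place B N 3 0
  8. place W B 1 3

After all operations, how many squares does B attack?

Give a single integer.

Answer: 10

Derivation:
Op 1: place BN@(4,1)
Op 2: remove (4,1)
Op 3: place WQ@(1,1)
Op 4: place BK@(5,5)
Op 5: remove (1,1)
Op 6: place BK@(3,5)
Op 7: place BN@(3,0)
Op 8: place WB@(1,3)
Per-piece attacks for B:
  BN@(3,0): attacks (4,2) (5,1) (2,2) (1,1)
  BK@(3,5): attacks (3,4) (4,5) (2,5) (4,4) (2,4)
  BK@(5,5): attacks (5,4) (4,5) (4,4)
Union (10 distinct): (1,1) (2,2) (2,4) (2,5) (3,4) (4,2) (4,4) (4,5) (5,1) (5,4)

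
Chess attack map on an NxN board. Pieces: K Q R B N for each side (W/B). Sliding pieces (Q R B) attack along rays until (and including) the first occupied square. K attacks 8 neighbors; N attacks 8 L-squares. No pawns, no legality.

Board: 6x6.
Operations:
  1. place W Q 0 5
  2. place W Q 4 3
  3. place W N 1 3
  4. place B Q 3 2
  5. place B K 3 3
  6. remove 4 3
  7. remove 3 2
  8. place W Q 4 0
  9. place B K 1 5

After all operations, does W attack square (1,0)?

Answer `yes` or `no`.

Answer: yes

Derivation:
Op 1: place WQ@(0,5)
Op 2: place WQ@(4,3)
Op 3: place WN@(1,3)
Op 4: place BQ@(3,2)
Op 5: place BK@(3,3)
Op 6: remove (4,3)
Op 7: remove (3,2)
Op 8: place WQ@(4,0)
Op 9: place BK@(1,5)
Per-piece attacks for W:
  WQ@(0,5): attacks (0,4) (0,3) (0,2) (0,1) (0,0) (1,5) (1,4) (2,3) (3,2) (4,1) (5,0) [ray(1,0) blocked at (1,5)]
  WN@(1,3): attacks (2,5) (3,4) (0,5) (2,1) (3,2) (0,1)
  WQ@(4,0): attacks (4,1) (4,2) (4,3) (4,4) (4,5) (5,0) (3,0) (2,0) (1,0) (0,0) (5,1) (3,1) (2,2) (1,3) [ray(-1,1) blocked at (1,3)]
W attacks (1,0): yes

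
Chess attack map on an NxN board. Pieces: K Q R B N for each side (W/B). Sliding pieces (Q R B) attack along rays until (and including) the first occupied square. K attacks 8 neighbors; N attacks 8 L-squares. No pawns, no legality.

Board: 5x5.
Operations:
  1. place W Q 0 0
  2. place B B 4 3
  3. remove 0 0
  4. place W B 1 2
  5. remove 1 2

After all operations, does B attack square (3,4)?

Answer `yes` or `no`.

Answer: yes

Derivation:
Op 1: place WQ@(0,0)
Op 2: place BB@(4,3)
Op 3: remove (0,0)
Op 4: place WB@(1,2)
Op 5: remove (1,2)
Per-piece attacks for B:
  BB@(4,3): attacks (3,4) (3,2) (2,1) (1,0)
B attacks (3,4): yes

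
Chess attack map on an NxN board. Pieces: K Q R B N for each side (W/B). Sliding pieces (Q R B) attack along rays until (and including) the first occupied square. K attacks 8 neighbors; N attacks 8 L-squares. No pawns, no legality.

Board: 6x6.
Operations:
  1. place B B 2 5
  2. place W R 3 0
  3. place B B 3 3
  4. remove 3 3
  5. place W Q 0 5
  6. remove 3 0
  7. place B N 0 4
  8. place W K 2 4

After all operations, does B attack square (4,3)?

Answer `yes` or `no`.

Answer: yes

Derivation:
Op 1: place BB@(2,5)
Op 2: place WR@(3,0)
Op 3: place BB@(3,3)
Op 4: remove (3,3)
Op 5: place WQ@(0,5)
Op 6: remove (3,0)
Op 7: place BN@(0,4)
Op 8: place WK@(2,4)
Per-piece attacks for B:
  BN@(0,4): attacks (2,5) (1,2) (2,3)
  BB@(2,5): attacks (3,4) (4,3) (5,2) (1,4) (0,3)
B attacks (4,3): yes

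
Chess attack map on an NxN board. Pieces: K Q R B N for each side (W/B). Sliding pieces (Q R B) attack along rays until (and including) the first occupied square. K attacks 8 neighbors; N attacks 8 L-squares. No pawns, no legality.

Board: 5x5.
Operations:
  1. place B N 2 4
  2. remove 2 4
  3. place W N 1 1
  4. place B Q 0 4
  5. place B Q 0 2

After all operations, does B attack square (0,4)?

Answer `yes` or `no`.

Op 1: place BN@(2,4)
Op 2: remove (2,4)
Op 3: place WN@(1,1)
Op 4: place BQ@(0,4)
Op 5: place BQ@(0,2)
Per-piece attacks for B:
  BQ@(0,2): attacks (0,3) (0,4) (0,1) (0,0) (1,2) (2,2) (3,2) (4,2) (1,3) (2,4) (1,1) [ray(0,1) blocked at (0,4); ray(1,-1) blocked at (1,1)]
  BQ@(0,4): attacks (0,3) (0,2) (1,4) (2,4) (3,4) (4,4) (1,3) (2,2) (3,1) (4,0) [ray(0,-1) blocked at (0,2)]
B attacks (0,4): yes

Answer: yes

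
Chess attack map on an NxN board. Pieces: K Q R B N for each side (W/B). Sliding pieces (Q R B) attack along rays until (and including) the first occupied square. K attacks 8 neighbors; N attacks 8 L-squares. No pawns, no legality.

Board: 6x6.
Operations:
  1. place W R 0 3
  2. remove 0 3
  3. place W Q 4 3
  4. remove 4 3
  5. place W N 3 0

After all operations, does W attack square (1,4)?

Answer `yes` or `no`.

Answer: no

Derivation:
Op 1: place WR@(0,3)
Op 2: remove (0,3)
Op 3: place WQ@(4,3)
Op 4: remove (4,3)
Op 5: place WN@(3,0)
Per-piece attacks for W:
  WN@(3,0): attacks (4,2) (5,1) (2,2) (1,1)
W attacks (1,4): no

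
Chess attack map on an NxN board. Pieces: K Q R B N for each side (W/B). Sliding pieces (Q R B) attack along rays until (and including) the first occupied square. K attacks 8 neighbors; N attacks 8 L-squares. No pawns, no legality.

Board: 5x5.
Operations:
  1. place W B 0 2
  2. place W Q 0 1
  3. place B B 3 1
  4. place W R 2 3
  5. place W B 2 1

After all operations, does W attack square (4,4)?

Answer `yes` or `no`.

Op 1: place WB@(0,2)
Op 2: place WQ@(0,1)
Op 3: place BB@(3,1)
Op 4: place WR@(2,3)
Op 5: place WB@(2,1)
Per-piece attacks for W:
  WQ@(0,1): attacks (0,2) (0,0) (1,1) (2,1) (1,2) (2,3) (1,0) [ray(0,1) blocked at (0,2); ray(1,0) blocked at (2,1); ray(1,1) blocked at (2,3)]
  WB@(0,2): attacks (1,3) (2,4) (1,1) (2,0)
  WB@(2,1): attacks (3,2) (4,3) (3,0) (1,2) (0,3) (1,0)
  WR@(2,3): attacks (2,4) (2,2) (2,1) (3,3) (4,3) (1,3) (0,3) [ray(0,-1) blocked at (2,1)]
W attacks (4,4): no

Answer: no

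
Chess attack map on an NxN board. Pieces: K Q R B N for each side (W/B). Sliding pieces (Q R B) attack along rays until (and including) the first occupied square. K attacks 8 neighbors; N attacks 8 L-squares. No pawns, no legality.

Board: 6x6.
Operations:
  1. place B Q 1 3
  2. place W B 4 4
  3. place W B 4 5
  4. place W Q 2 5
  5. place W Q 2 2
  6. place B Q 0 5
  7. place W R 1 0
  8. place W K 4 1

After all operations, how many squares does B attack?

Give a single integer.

Answer: 20

Derivation:
Op 1: place BQ@(1,3)
Op 2: place WB@(4,4)
Op 3: place WB@(4,5)
Op 4: place WQ@(2,5)
Op 5: place WQ@(2,2)
Op 6: place BQ@(0,5)
Op 7: place WR@(1,0)
Op 8: place WK@(4,1)
Per-piece attacks for B:
  BQ@(0,5): attacks (0,4) (0,3) (0,2) (0,1) (0,0) (1,5) (2,5) (1,4) (2,3) (3,2) (4,1) [ray(1,0) blocked at (2,5); ray(1,-1) blocked at (4,1)]
  BQ@(1,3): attacks (1,4) (1,5) (1,2) (1,1) (1,0) (2,3) (3,3) (4,3) (5,3) (0,3) (2,4) (3,5) (2,2) (0,4) (0,2) [ray(0,-1) blocked at (1,0); ray(1,-1) blocked at (2,2)]
Union (20 distinct): (0,0) (0,1) (0,2) (0,3) (0,4) (1,0) (1,1) (1,2) (1,4) (1,5) (2,2) (2,3) (2,4) (2,5) (3,2) (3,3) (3,5) (4,1) (4,3) (5,3)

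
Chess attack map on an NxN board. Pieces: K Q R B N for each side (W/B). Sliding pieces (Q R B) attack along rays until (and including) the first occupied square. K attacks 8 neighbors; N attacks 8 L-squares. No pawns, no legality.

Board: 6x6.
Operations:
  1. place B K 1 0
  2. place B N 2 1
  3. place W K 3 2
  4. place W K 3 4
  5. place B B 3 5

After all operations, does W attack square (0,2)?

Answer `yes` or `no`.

Answer: no

Derivation:
Op 1: place BK@(1,0)
Op 2: place BN@(2,1)
Op 3: place WK@(3,2)
Op 4: place WK@(3,4)
Op 5: place BB@(3,5)
Per-piece attacks for W:
  WK@(3,2): attacks (3,3) (3,1) (4,2) (2,2) (4,3) (4,1) (2,3) (2,1)
  WK@(3,4): attacks (3,5) (3,3) (4,4) (2,4) (4,5) (4,3) (2,5) (2,3)
W attacks (0,2): no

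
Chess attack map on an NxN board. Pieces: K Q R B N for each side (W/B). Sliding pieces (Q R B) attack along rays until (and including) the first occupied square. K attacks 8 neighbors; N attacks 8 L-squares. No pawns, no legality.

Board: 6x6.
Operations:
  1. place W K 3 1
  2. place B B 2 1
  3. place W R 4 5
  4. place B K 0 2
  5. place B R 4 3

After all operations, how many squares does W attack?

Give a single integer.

Op 1: place WK@(3,1)
Op 2: place BB@(2,1)
Op 3: place WR@(4,5)
Op 4: place BK@(0,2)
Op 5: place BR@(4,3)
Per-piece attacks for W:
  WK@(3,1): attacks (3,2) (3,0) (4,1) (2,1) (4,2) (4,0) (2,2) (2,0)
  WR@(4,5): attacks (4,4) (4,3) (5,5) (3,5) (2,5) (1,5) (0,5) [ray(0,-1) blocked at (4,3)]
Union (15 distinct): (0,5) (1,5) (2,0) (2,1) (2,2) (2,5) (3,0) (3,2) (3,5) (4,0) (4,1) (4,2) (4,3) (4,4) (5,5)

Answer: 15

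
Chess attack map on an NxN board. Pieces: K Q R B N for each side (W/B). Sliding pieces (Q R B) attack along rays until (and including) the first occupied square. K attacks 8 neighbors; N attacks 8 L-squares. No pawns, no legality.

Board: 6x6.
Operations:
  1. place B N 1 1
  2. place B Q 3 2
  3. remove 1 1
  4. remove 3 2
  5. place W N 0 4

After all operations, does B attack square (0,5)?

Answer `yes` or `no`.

Answer: no

Derivation:
Op 1: place BN@(1,1)
Op 2: place BQ@(3,2)
Op 3: remove (1,1)
Op 4: remove (3,2)
Op 5: place WN@(0,4)
Per-piece attacks for B:
B attacks (0,5): no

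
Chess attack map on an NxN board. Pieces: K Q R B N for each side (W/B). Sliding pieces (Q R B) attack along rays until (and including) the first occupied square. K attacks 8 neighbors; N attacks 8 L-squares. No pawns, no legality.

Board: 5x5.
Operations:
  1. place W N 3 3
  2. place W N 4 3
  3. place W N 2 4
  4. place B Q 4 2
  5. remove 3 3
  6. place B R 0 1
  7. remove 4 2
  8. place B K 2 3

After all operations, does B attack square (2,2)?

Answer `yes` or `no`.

Op 1: place WN@(3,3)
Op 2: place WN@(4,3)
Op 3: place WN@(2,4)
Op 4: place BQ@(4,2)
Op 5: remove (3,3)
Op 6: place BR@(0,1)
Op 7: remove (4,2)
Op 8: place BK@(2,3)
Per-piece attacks for B:
  BR@(0,1): attacks (0,2) (0,3) (0,4) (0,0) (1,1) (2,1) (3,1) (4,1)
  BK@(2,3): attacks (2,4) (2,2) (3,3) (1,3) (3,4) (3,2) (1,4) (1,2)
B attacks (2,2): yes

Answer: yes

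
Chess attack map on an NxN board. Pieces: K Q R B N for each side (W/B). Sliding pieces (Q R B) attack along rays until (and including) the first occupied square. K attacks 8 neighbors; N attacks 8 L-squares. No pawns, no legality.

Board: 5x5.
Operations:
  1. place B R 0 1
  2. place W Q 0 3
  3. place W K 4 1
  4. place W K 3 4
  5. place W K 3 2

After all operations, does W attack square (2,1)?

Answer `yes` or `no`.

Op 1: place BR@(0,1)
Op 2: place WQ@(0,3)
Op 3: place WK@(4,1)
Op 4: place WK@(3,4)
Op 5: place WK@(3,2)
Per-piece attacks for W:
  WQ@(0,3): attacks (0,4) (0,2) (0,1) (1,3) (2,3) (3,3) (4,3) (1,4) (1,2) (2,1) (3,0) [ray(0,-1) blocked at (0,1)]
  WK@(3,2): attacks (3,3) (3,1) (4,2) (2,2) (4,3) (4,1) (2,3) (2,1)
  WK@(3,4): attacks (3,3) (4,4) (2,4) (4,3) (2,3)
  WK@(4,1): attacks (4,2) (4,0) (3,1) (3,2) (3,0)
W attacks (2,1): yes

Answer: yes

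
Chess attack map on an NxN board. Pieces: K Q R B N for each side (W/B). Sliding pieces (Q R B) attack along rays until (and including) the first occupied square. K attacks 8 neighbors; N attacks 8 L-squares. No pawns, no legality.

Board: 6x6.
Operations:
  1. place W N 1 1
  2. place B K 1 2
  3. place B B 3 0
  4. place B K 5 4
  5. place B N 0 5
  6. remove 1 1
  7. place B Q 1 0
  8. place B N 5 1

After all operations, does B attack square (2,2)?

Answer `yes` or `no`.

Answer: yes

Derivation:
Op 1: place WN@(1,1)
Op 2: place BK@(1,2)
Op 3: place BB@(3,0)
Op 4: place BK@(5,4)
Op 5: place BN@(0,5)
Op 6: remove (1,1)
Op 7: place BQ@(1,0)
Op 8: place BN@(5,1)
Per-piece attacks for B:
  BN@(0,5): attacks (1,3) (2,4)
  BQ@(1,0): attacks (1,1) (1,2) (2,0) (3,0) (0,0) (2,1) (3,2) (4,3) (5,4) (0,1) [ray(0,1) blocked at (1,2); ray(1,0) blocked at (3,0); ray(1,1) blocked at (5,4)]
  BK@(1,2): attacks (1,3) (1,1) (2,2) (0,2) (2,3) (2,1) (0,3) (0,1)
  BB@(3,0): attacks (4,1) (5,2) (2,1) (1,2) [ray(-1,1) blocked at (1,2)]
  BN@(5,1): attacks (4,3) (3,2) (3,0)
  BK@(5,4): attacks (5,5) (5,3) (4,4) (4,5) (4,3)
B attacks (2,2): yes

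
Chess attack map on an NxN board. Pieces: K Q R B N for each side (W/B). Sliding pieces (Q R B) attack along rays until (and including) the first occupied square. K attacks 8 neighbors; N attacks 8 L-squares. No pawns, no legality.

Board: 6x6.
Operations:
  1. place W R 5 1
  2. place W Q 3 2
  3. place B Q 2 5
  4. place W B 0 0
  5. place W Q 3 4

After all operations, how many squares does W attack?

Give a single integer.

Op 1: place WR@(5,1)
Op 2: place WQ@(3,2)
Op 3: place BQ@(2,5)
Op 4: place WB@(0,0)
Op 5: place WQ@(3,4)
Per-piece attacks for W:
  WB@(0,0): attacks (1,1) (2,2) (3,3) (4,4) (5,5)
  WQ@(3,2): attacks (3,3) (3,4) (3,1) (3,0) (4,2) (5,2) (2,2) (1,2) (0,2) (4,3) (5,4) (4,1) (5,0) (2,3) (1,4) (0,5) (2,1) (1,0) [ray(0,1) blocked at (3,4)]
  WQ@(3,4): attacks (3,5) (3,3) (3,2) (4,4) (5,4) (2,4) (1,4) (0,4) (4,5) (4,3) (5,2) (2,5) (2,3) (1,2) (0,1) [ray(0,-1) blocked at (3,2); ray(-1,1) blocked at (2,5)]
  WR@(5,1): attacks (5,2) (5,3) (5,4) (5,5) (5,0) (4,1) (3,1) (2,1) (1,1) (0,1)
Union (29 distinct): (0,1) (0,2) (0,4) (0,5) (1,0) (1,1) (1,2) (1,4) (2,1) (2,2) (2,3) (2,4) (2,5) (3,0) (3,1) (3,2) (3,3) (3,4) (3,5) (4,1) (4,2) (4,3) (4,4) (4,5) (5,0) (5,2) (5,3) (5,4) (5,5)

Answer: 29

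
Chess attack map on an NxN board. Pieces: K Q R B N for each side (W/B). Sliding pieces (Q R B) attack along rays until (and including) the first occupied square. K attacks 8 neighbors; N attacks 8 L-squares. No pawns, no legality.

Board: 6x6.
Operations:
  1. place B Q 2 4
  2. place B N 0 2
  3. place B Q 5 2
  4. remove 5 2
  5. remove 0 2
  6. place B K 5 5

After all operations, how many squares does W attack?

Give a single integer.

Op 1: place BQ@(2,4)
Op 2: place BN@(0,2)
Op 3: place BQ@(5,2)
Op 4: remove (5,2)
Op 5: remove (0,2)
Op 6: place BK@(5,5)
Per-piece attacks for W:
Union (0 distinct): (none)

Answer: 0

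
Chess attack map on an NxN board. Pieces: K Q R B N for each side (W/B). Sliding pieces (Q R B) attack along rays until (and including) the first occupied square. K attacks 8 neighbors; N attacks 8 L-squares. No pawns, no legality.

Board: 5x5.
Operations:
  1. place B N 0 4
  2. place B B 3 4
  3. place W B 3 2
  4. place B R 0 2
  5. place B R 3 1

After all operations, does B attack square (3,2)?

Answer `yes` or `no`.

Answer: yes

Derivation:
Op 1: place BN@(0,4)
Op 2: place BB@(3,4)
Op 3: place WB@(3,2)
Op 4: place BR@(0,2)
Op 5: place BR@(3,1)
Per-piece attacks for B:
  BR@(0,2): attacks (0,3) (0,4) (0,1) (0,0) (1,2) (2,2) (3,2) [ray(0,1) blocked at (0,4); ray(1,0) blocked at (3,2)]
  BN@(0,4): attacks (1,2) (2,3)
  BR@(3,1): attacks (3,2) (3,0) (4,1) (2,1) (1,1) (0,1) [ray(0,1) blocked at (3,2)]
  BB@(3,4): attacks (4,3) (2,3) (1,2) (0,1)
B attacks (3,2): yes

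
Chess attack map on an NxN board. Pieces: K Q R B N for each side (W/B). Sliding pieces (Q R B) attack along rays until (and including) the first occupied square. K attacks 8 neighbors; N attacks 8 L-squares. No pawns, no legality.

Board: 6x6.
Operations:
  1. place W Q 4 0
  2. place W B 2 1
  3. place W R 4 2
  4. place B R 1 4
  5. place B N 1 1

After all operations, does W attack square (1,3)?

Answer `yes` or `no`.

Answer: yes

Derivation:
Op 1: place WQ@(4,0)
Op 2: place WB@(2,1)
Op 3: place WR@(4,2)
Op 4: place BR@(1,4)
Op 5: place BN@(1,1)
Per-piece attacks for W:
  WB@(2,1): attacks (3,2) (4,3) (5,4) (3,0) (1,2) (0,3) (1,0)
  WQ@(4,0): attacks (4,1) (4,2) (5,0) (3,0) (2,0) (1,0) (0,0) (5,1) (3,1) (2,2) (1,3) (0,4) [ray(0,1) blocked at (4,2)]
  WR@(4,2): attacks (4,3) (4,4) (4,5) (4,1) (4,0) (5,2) (3,2) (2,2) (1,2) (0,2) [ray(0,-1) blocked at (4,0)]
W attacks (1,3): yes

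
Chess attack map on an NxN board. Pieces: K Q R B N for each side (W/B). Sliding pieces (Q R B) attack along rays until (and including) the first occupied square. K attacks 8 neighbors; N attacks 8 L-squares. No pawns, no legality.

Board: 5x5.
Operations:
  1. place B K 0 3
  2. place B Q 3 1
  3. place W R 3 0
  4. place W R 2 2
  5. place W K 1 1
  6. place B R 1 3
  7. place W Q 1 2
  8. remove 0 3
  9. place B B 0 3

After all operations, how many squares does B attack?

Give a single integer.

Answer: 16

Derivation:
Op 1: place BK@(0,3)
Op 2: place BQ@(3,1)
Op 3: place WR@(3,0)
Op 4: place WR@(2,2)
Op 5: place WK@(1,1)
Op 6: place BR@(1,3)
Op 7: place WQ@(1,2)
Op 8: remove (0,3)
Op 9: place BB@(0,3)
Per-piece attacks for B:
  BB@(0,3): attacks (1,4) (1,2) [ray(1,-1) blocked at (1,2)]
  BR@(1,3): attacks (1,4) (1,2) (2,3) (3,3) (4,3) (0,3) [ray(0,-1) blocked at (1,2); ray(-1,0) blocked at (0,3)]
  BQ@(3,1): attacks (3,2) (3,3) (3,4) (3,0) (4,1) (2,1) (1,1) (4,2) (4,0) (2,2) (2,0) [ray(0,-1) blocked at (3,0); ray(-1,0) blocked at (1,1); ray(-1,1) blocked at (2,2)]
Union (16 distinct): (0,3) (1,1) (1,2) (1,4) (2,0) (2,1) (2,2) (2,3) (3,0) (3,2) (3,3) (3,4) (4,0) (4,1) (4,2) (4,3)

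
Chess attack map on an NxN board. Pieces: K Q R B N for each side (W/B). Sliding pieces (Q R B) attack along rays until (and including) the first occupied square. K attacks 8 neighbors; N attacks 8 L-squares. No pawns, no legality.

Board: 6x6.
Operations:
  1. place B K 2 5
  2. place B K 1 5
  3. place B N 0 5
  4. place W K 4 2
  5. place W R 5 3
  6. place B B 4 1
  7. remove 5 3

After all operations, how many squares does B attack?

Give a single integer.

Answer: 14

Derivation:
Op 1: place BK@(2,5)
Op 2: place BK@(1,5)
Op 3: place BN@(0,5)
Op 4: place WK@(4,2)
Op 5: place WR@(5,3)
Op 6: place BB@(4,1)
Op 7: remove (5,3)
Per-piece attacks for B:
  BN@(0,5): attacks (1,3) (2,4)
  BK@(1,5): attacks (1,4) (2,5) (0,5) (2,4) (0,4)
  BK@(2,5): attacks (2,4) (3,5) (1,5) (3,4) (1,4)
  BB@(4,1): attacks (5,2) (5,0) (3,2) (2,3) (1,4) (0,5) (3,0) [ray(-1,1) blocked at (0,5)]
Union (14 distinct): (0,4) (0,5) (1,3) (1,4) (1,5) (2,3) (2,4) (2,5) (3,0) (3,2) (3,4) (3,5) (5,0) (5,2)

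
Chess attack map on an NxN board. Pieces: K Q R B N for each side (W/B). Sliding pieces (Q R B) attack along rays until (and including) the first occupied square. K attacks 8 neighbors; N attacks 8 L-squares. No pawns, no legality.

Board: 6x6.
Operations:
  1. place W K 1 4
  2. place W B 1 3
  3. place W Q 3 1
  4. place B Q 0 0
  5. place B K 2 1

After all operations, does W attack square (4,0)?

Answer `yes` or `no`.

Op 1: place WK@(1,4)
Op 2: place WB@(1,3)
Op 3: place WQ@(3,1)
Op 4: place BQ@(0,0)
Op 5: place BK@(2,1)
Per-piece attacks for W:
  WB@(1,3): attacks (2,4) (3,5) (2,2) (3,1) (0,4) (0,2) [ray(1,-1) blocked at (3,1)]
  WK@(1,4): attacks (1,5) (1,3) (2,4) (0,4) (2,5) (2,3) (0,5) (0,3)
  WQ@(3,1): attacks (3,2) (3,3) (3,4) (3,5) (3,0) (4,1) (5,1) (2,1) (4,2) (5,3) (4,0) (2,2) (1,3) (2,0) [ray(-1,0) blocked at (2,1); ray(-1,1) blocked at (1,3)]
W attacks (4,0): yes

Answer: yes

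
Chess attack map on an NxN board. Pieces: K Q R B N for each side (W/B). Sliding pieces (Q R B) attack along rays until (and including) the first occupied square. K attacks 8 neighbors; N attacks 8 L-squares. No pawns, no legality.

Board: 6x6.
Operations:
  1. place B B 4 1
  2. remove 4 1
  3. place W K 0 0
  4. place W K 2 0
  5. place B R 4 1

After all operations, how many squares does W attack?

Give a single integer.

Answer: 6

Derivation:
Op 1: place BB@(4,1)
Op 2: remove (4,1)
Op 3: place WK@(0,0)
Op 4: place WK@(2,0)
Op 5: place BR@(4,1)
Per-piece attacks for W:
  WK@(0,0): attacks (0,1) (1,0) (1,1)
  WK@(2,0): attacks (2,1) (3,0) (1,0) (3,1) (1,1)
Union (6 distinct): (0,1) (1,0) (1,1) (2,1) (3,0) (3,1)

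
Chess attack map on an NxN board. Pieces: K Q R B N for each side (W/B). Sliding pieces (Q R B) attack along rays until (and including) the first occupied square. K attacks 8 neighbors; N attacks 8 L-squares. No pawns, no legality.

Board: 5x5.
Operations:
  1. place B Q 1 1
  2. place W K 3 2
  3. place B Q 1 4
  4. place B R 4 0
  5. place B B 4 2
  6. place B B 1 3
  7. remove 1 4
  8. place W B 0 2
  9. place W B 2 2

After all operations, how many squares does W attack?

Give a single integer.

Op 1: place BQ@(1,1)
Op 2: place WK@(3,2)
Op 3: place BQ@(1,4)
Op 4: place BR@(4,0)
Op 5: place BB@(4,2)
Op 6: place BB@(1,3)
Op 7: remove (1,4)
Op 8: place WB@(0,2)
Op 9: place WB@(2,2)
Per-piece attacks for W:
  WB@(0,2): attacks (1,3) (1,1) [ray(1,1) blocked at (1,3); ray(1,-1) blocked at (1,1)]
  WB@(2,2): attacks (3,3) (4,4) (3,1) (4,0) (1,3) (1,1) [ray(1,-1) blocked at (4,0); ray(-1,1) blocked at (1,3); ray(-1,-1) blocked at (1,1)]
  WK@(3,2): attacks (3,3) (3,1) (4,2) (2,2) (4,3) (4,1) (2,3) (2,1)
Union (12 distinct): (1,1) (1,3) (2,1) (2,2) (2,3) (3,1) (3,3) (4,0) (4,1) (4,2) (4,3) (4,4)

Answer: 12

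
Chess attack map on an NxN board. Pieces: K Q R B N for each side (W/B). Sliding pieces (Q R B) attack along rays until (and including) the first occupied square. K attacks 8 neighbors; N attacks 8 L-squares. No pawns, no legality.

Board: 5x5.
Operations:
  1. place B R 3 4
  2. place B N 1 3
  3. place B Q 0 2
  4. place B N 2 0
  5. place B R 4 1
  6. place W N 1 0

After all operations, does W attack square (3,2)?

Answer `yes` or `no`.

Answer: no

Derivation:
Op 1: place BR@(3,4)
Op 2: place BN@(1,3)
Op 3: place BQ@(0,2)
Op 4: place BN@(2,0)
Op 5: place BR@(4,1)
Op 6: place WN@(1,0)
Per-piece attacks for W:
  WN@(1,0): attacks (2,2) (3,1) (0,2)
W attacks (3,2): no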